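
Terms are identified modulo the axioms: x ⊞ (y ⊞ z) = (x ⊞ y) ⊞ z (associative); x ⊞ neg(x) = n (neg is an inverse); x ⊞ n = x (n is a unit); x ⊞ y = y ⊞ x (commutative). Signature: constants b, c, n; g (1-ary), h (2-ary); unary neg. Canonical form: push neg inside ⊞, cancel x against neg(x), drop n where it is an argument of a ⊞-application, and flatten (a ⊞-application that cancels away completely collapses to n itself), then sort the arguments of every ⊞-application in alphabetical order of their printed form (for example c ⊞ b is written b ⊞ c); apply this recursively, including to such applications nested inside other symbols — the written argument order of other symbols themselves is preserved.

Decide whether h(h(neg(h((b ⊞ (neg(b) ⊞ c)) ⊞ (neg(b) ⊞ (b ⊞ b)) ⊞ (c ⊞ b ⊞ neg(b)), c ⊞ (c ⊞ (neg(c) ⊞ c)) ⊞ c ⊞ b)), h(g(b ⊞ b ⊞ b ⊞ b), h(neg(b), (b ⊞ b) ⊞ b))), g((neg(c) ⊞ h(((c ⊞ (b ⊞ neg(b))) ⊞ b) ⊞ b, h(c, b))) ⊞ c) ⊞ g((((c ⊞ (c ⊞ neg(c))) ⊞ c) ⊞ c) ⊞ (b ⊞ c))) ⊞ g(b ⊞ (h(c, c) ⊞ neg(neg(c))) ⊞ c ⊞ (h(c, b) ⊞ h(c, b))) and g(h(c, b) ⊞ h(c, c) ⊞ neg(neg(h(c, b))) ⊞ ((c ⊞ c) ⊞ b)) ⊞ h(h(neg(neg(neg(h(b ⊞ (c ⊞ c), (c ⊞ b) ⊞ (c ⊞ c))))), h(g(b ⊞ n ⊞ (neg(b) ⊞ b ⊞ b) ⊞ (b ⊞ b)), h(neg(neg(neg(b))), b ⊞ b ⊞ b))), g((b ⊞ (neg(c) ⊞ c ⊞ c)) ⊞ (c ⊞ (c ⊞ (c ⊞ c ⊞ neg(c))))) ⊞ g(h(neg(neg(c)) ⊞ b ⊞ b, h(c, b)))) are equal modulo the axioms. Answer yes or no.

Left:  h(h(neg(h((b ⊞ (neg(b) ⊞ c)) ⊞ (neg(b) ⊞ (b ⊞ b)) ⊞ (c ⊞ b ⊞ neg(b)), c ⊞ (c ⊞ (neg(c) ⊞ c)) ⊞ c ⊞ b)), h(g(b ⊞ b ⊞ b ⊞ b), h(neg(b), (b ⊞ b) ⊞ b))), g((neg(c) ⊞ h(((c ⊞ (b ⊞ neg(b))) ⊞ b) ⊞ b, h(c, b))) ⊞ c) ⊞ g((((c ⊞ (c ⊞ neg(c))) ⊞ c) ⊞ c) ⊞ (b ⊞ c))) ⊞ g(b ⊞ (h(c, c) ⊞ neg(neg(c))) ⊞ c ⊞ (h(c, b) ⊞ h(c, b)))
  Push neg inside:  distribute neg over ⊞ and collapse double neg
  Collect terms:  h(h(neg(h(b ⊞ c ⊞ c, b ⊞ c ⊞ c ⊞ c)), h(g(b ⊞ b ⊞ b ⊞ b), h(neg(b), b ⊞ b ⊞ b))), g(b ⊞ c ⊞ c ⊞ c ⊞ c) ⊞ g(h(b ⊞ b ⊞ c, h(c, b)))) ⊞ g(b ⊞ c ⊞ c ⊞ h(c, b) ⊞ h(c, b) ⊞ h(c, c))
  Sort:  g(b ⊞ c ⊞ c ⊞ h(c, b) ⊞ h(c, b) ⊞ h(c, c)) ⊞ h(h(neg(h(b ⊞ c ⊞ c, b ⊞ c ⊞ c ⊞ c)), h(g(b ⊞ b ⊞ b ⊞ b), h(neg(b), b ⊞ b ⊞ b))), g(b ⊞ c ⊞ c ⊞ c ⊞ c) ⊞ g(h(b ⊞ b ⊞ c, h(c, b))))
Right:  g(h(c, b) ⊞ h(c, c) ⊞ neg(neg(h(c, b))) ⊞ ((c ⊞ c) ⊞ b)) ⊞ h(h(neg(neg(neg(h(b ⊞ (c ⊞ c), (c ⊞ b) ⊞ (c ⊞ c))))), h(g(b ⊞ n ⊞ (neg(b) ⊞ b ⊞ b) ⊞ (b ⊞ b)), h(neg(neg(neg(b))), b ⊞ b ⊞ b))), g((b ⊞ (neg(c) ⊞ c ⊞ c)) ⊞ (c ⊞ (c ⊞ (c ⊞ c ⊞ neg(c))))) ⊞ g(h(neg(neg(c)) ⊞ b ⊞ b, h(c, b))))
  Push neg inside:  distribute neg over ⊞ and collapse double neg
  Collect:  g(b ⊞ c ⊞ c ⊞ h(c, b) ⊞ h(c, b) ⊞ h(c, c)) ⊞ h(h(neg(h(b ⊞ c ⊞ c, b ⊞ c ⊞ c ⊞ c)), h(g(b ⊞ b ⊞ b ⊞ b), h(neg(b), b ⊞ b ⊞ b))), g(b ⊞ c ⊞ c ⊞ c ⊞ c) ⊞ g(h(b ⊞ b ⊞ c, h(c, b))))

Answer: yes — both canonical forms are g(b ⊞ c ⊞ c ⊞ h(c, b) ⊞ h(c, b) ⊞ h(c, c)) ⊞ h(h(neg(h(b ⊞ c ⊞ c, b ⊞ c ⊞ c ⊞ c)), h(g(b ⊞ b ⊞ b ⊞ b), h(neg(b), b ⊞ b ⊞ b))), g(b ⊞ c ⊞ c ⊞ c ⊞ c) ⊞ g(h(b ⊞ b ⊞ c, h(c, b))))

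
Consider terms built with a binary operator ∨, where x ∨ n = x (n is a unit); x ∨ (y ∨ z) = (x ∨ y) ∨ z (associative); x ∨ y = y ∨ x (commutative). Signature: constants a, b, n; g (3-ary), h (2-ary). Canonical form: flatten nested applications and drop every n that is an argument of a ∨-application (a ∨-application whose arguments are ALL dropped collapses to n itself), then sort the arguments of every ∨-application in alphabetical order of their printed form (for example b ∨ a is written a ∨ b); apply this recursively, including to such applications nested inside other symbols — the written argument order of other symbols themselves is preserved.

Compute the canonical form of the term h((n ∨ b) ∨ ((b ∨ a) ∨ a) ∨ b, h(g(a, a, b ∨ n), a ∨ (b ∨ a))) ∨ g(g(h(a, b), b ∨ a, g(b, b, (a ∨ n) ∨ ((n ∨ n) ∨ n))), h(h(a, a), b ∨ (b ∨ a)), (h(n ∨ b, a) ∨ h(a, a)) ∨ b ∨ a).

Answer: g(g(h(a, b), a ∨ b, g(b, b, a)), h(h(a, a), a ∨ b ∨ b), a ∨ b ∨ h(a, a) ∨ h(b, a)) ∨ h(a ∨ a ∨ b ∨ b ∨ b, h(g(a, a, b), a ∨ a ∨ b))

Derivation:
Inside:  h((n ∨ b) ∨ ((b ∨ a) ∨ a) ∨ b, h(g(a, a, b ∨ n), a ∨ (b ∨ a)))  →  h(a ∨ a ∨ b ∨ b ∨ b, h(g(a, a, b), a ∨ a ∨ b))
Simplify inside:  g(g(h(a, b), b ∨ a, g(b, b, (a ∨ n) ∨ ((n ∨ n) ∨ n))), h(h(a, a), b ∨ (b ∨ a)), (h(n ∨ b, a) ∨ h(a, a)) ∨ b ∨ a)  →  g(g(h(a, b), a ∨ b, g(b, b, a)), h(h(a, a), a ∨ b ∨ b), a ∨ b ∨ h(a, a) ∨ h(b, a))
Order the arguments:  g(g(h(a, b), a ∨ b, g(b, b, a)), h(h(a, a), a ∨ b ∨ b), a ∨ b ∨ h(a, a) ∨ h(b, a)) ∨ h(a ∨ a ∨ b ∨ b ∨ b, h(g(a, a, b), a ∨ a ∨ b))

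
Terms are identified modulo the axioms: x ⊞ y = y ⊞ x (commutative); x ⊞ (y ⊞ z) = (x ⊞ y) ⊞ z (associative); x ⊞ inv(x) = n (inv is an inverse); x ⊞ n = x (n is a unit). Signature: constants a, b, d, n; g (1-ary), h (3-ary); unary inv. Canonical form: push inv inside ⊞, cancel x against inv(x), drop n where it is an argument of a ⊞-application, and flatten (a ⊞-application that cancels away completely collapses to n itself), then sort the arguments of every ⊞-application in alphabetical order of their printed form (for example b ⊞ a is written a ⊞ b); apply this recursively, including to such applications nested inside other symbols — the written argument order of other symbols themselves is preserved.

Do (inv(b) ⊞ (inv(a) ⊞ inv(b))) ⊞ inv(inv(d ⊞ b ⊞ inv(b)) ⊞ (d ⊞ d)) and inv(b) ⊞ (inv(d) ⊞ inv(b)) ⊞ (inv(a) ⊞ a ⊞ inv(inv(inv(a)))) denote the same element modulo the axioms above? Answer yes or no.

Left:  (inv(b) ⊞ (inv(a) ⊞ inv(b))) ⊞ inv(inv(d ⊞ b ⊞ inv(b)) ⊞ (d ⊞ d))
  Push inv inside:  distribute inv over ⊞ and collapse double inv
  Collect terms:  inv(b) ⊞ inv(b) ⊞ inv(a) ⊞ inv(d)
  Sort arguments:  inv(a) ⊞ inv(b) ⊞ inv(b) ⊞ inv(d)
Right:  inv(b) ⊞ (inv(d) ⊞ inv(b)) ⊞ (inv(a) ⊞ a ⊞ inv(inv(inv(a))))
  Push inv inside:  distribute inv over ⊞ and collapse double inv
  Collect terms:  inv(b) ⊞ inv(b) ⊞ inv(d) ⊞ inv(a)
  Order the arguments:  inv(a) ⊞ inv(b) ⊞ inv(b) ⊞ inv(d)

Answer: yes — both canonical forms are inv(a) ⊞ inv(b) ⊞ inv(b) ⊞ inv(d)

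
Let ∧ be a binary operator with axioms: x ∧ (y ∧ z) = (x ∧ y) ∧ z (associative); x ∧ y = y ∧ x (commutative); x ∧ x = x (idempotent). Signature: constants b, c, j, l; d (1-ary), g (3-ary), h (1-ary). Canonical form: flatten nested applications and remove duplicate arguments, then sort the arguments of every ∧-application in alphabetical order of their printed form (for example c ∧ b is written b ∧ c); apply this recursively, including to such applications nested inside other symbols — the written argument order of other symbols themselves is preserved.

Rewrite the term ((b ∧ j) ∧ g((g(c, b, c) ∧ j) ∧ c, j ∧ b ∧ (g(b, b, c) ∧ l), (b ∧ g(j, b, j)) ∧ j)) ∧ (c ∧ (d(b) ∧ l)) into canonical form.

Answer: b ∧ c ∧ d(b) ∧ g(c ∧ g(c, b, c) ∧ j, b ∧ g(b, b, c) ∧ j ∧ l, b ∧ g(j, b, j) ∧ j) ∧ j ∧ l

Derivation:
Merge nested applications:  b ∧ j ∧ g((g(c, b, c) ∧ j) ∧ c, j ∧ b ∧ (g(b, b, c) ∧ l), (b ∧ g(j, b, j)) ∧ j) ∧ c ∧ d(b) ∧ l
Simplify inside:  g((g(c, b, c) ∧ j) ∧ c, j ∧ b ∧ (g(b, b, c) ∧ l), (b ∧ g(j, b, j)) ∧ j)  →  g(c ∧ g(c, b, c) ∧ j, b ∧ g(b, b, c) ∧ j ∧ l, b ∧ g(j, b, j) ∧ j)
Sort:  b ∧ c ∧ d(b) ∧ g(c ∧ g(c, b, c) ∧ j, b ∧ g(b, b, c) ∧ j ∧ l, b ∧ g(j, b, j) ∧ j) ∧ j ∧ l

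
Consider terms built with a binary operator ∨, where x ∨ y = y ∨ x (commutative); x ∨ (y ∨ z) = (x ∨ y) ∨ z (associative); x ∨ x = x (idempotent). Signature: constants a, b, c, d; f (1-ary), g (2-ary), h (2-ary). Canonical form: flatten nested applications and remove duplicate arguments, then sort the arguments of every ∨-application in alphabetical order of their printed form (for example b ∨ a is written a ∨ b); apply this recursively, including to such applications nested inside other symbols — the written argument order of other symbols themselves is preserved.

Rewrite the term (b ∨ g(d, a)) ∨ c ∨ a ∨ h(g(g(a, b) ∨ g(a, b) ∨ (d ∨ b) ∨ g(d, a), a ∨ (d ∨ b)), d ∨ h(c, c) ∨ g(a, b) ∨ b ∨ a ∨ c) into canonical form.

Flatten:  b ∨ g(d, a) ∨ c ∨ a ∨ h(g(g(a, b) ∨ g(a, b) ∨ (d ∨ b) ∨ g(d, a), a ∨ (d ∨ b)), d ∨ h(c, c) ∨ g(a, b) ∨ b ∨ a ∨ c)
Canonicalize subterm:  h(g(g(a, b) ∨ g(a, b) ∨ (d ∨ b) ∨ g(d, a), a ∨ (d ∨ b)), d ∨ h(c, c) ∨ g(a, b) ∨ b ∨ a ∨ c)  →  h(g(b ∨ d ∨ g(a, b) ∨ g(d, a), a ∨ b ∨ d), a ∨ b ∨ c ∨ d ∨ g(a, b) ∨ h(c, c))
Order the arguments:  a ∨ b ∨ c ∨ g(d, a) ∨ h(g(b ∨ d ∨ g(a, b) ∨ g(d, a), a ∨ b ∨ d), a ∨ b ∨ c ∨ d ∨ g(a, b) ∨ h(c, c))

Answer: a ∨ b ∨ c ∨ g(d, a) ∨ h(g(b ∨ d ∨ g(a, b) ∨ g(d, a), a ∨ b ∨ d), a ∨ b ∨ c ∨ d ∨ g(a, b) ∨ h(c, c))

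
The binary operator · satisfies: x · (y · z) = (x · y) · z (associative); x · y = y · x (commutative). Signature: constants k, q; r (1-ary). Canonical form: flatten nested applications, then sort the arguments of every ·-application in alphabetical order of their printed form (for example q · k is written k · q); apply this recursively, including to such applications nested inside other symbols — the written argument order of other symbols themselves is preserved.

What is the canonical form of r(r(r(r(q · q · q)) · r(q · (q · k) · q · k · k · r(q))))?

Focus inside:  r(r(q · q · q)) · r(q · (q · k) · q · k · k · r(q))
Inside:  r(q · (q · k) · q · k · k · r(q))  →  r(k · k · k · q · q · q · r(q))
Sort arguments:  r(k · k · k · q · q · q · r(q)) · r(r(q · q · q))
Rebuild:  r(r(r(k · k · k · q · q · q · r(q)) · r(r(q · q · q))))

Answer: r(r(r(k · k · k · q · q · q · r(q)) · r(r(q · q · q))))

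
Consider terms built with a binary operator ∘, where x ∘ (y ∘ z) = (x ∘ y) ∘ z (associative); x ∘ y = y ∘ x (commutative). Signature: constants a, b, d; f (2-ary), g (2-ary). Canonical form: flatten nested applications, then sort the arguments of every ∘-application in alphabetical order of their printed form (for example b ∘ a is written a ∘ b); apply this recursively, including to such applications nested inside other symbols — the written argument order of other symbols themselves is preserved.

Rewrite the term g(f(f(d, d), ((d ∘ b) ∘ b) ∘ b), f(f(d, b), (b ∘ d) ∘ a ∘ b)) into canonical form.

Answer: g(f(f(d, d), b ∘ b ∘ b ∘ d), f(f(d, b), a ∘ b ∘ b ∘ d))

Derivation:
Focus inside:  ((d ∘ b) ∘ b) ∘ b
Un-nest:  d ∘ b ∘ b ∘ b
Order the arguments:  b ∘ b ∘ b ∘ d
Reassemble:  g(f(f(d, d), b ∘ b ∘ b ∘ d), f(f(d, b), a ∘ b ∘ b ∘ d))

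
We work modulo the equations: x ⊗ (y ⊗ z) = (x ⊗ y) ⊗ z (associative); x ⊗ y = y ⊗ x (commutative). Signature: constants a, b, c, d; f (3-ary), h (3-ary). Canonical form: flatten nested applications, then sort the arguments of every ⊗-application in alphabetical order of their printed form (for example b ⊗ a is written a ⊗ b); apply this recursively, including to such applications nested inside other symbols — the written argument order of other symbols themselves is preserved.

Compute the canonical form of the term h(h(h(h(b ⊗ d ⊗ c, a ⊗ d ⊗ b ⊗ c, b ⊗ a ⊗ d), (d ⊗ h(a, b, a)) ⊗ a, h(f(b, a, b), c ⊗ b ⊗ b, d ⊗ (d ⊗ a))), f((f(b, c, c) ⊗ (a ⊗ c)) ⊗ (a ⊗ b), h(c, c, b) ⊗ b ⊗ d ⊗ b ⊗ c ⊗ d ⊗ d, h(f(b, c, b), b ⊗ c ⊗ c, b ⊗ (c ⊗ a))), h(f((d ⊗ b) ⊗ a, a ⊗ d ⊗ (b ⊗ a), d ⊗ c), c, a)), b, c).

Answer: h(h(h(h(b ⊗ c ⊗ d, a ⊗ b ⊗ c ⊗ d, a ⊗ b ⊗ d), a ⊗ d ⊗ h(a, b, a), h(f(b, a, b), b ⊗ b ⊗ c, a ⊗ d ⊗ d)), f(a ⊗ a ⊗ b ⊗ c ⊗ f(b, c, c), b ⊗ b ⊗ c ⊗ d ⊗ d ⊗ d ⊗ h(c, c, b), h(f(b, c, b), b ⊗ c ⊗ c, a ⊗ b ⊗ c)), h(f(a ⊗ b ⊗ d, a ⊗ a ⊗ b ⊗ d, c ⊗ d), c, a)), b, c)

Derivation:
Focus inside:  (f(b, c, c) ⊗ (a ⊗ c)) ⊗ (a ⊗ b)
Flatten:  f(b, c, c) ⊗ a ⊗ c ⊗ a ⊗ b
Order the arguments:  a ⊗ a ⊗ b ⊗ c ⊗ f(b, c, c)
Rebuild:  h(h(h(h(b ⊗ c ⊗ d, a ⊗ b ⊗ c ⊗ d, a ⊗ b ⊗ d), a ⊗ d ⊗ h(a, b, a), h(f(b, a, b), b ⊗ b ⊗ c, a ⊗ d ⊗ d)), f(a ⊗ a ⊗ b ⊗ c ⊗ f(b, c, c), b ⊗ b ⊗ c ⊗ d ⊗ d ⊗ d ⊗ h(c, c, b), h(f(b, c, b), b ⊗ c ⊗ c, a ⊗ b ⊗ c)), h(f(a ⊗ b ⊗ d, a ⊗ a ⊗ b ⊗ d, c ⊗ d), c, a)), b, c)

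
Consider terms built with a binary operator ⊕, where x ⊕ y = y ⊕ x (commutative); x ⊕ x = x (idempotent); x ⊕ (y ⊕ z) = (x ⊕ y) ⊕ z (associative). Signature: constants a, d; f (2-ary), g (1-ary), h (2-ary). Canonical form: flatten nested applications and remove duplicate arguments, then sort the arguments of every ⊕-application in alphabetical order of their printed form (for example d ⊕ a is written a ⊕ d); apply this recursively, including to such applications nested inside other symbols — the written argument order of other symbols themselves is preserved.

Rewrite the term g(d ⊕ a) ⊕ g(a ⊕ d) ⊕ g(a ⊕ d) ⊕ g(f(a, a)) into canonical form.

Answer: g(a ⊕ d) ⊕ g(f(a, a))

Derivation:
Canonicalize subterm:  g(d ⊕ a)  →  g(a ⊕ d)
Deduplicate:  drop duplicate g(a ⊕ d), g(a ⊕ d)
Sort:  g(a ⊕ d) ⊕ g(f(a, a))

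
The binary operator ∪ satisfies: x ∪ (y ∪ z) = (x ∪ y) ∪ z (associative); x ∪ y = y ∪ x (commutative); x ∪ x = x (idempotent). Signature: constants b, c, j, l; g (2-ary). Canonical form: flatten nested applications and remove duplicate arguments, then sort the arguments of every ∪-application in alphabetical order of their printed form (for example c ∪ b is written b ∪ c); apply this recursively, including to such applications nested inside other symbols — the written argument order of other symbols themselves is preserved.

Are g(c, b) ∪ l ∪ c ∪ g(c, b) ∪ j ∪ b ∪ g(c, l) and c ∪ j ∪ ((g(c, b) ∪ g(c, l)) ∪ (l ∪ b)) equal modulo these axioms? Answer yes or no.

Answer: yes — both canonical forms are b ∪ c ∪ g(c, b) ∪ g(c, l) ∪ j ∪ l

Derivation:
Left:  g(c, b) ∪ l ∪ c ∪ g(c, b) ∪ j ∪ b ∪ g(c, l)
  Idempotence:  drop duplicate g(c, b)
  Order the arguments:  b ∪ c ∪ g(c, b) ∪ g(c, l) ∪ j ∪ l
Right:  c ∪ j ∪ ((g(c, b) ∪ g(c, l)) ∪ (l ∪ b))
  Flatten:  c ∪ j ∪ g(c, b) ∪ g(c, l) ∪ l ∪ b
  Order the arguments:  b ∪ c ∪ g(c, b) ∪ g(c, l) ∪ j ∪ l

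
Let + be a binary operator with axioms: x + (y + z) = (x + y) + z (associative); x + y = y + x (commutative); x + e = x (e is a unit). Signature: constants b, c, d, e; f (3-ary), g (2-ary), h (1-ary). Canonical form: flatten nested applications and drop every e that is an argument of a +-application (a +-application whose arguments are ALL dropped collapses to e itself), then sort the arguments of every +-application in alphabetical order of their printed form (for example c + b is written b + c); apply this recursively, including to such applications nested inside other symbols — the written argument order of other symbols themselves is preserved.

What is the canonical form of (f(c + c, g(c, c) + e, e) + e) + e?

Un-nest:  f(c + c, g(c, c) + e, e) + e + e
Canonicalize subterm:  f(c + c, g(c, c) + e, e)  →  f(c + c, g(c, c), e)
Units out:  drop e (×2)
Sort arguments:  f(c + c, g(c, c), e)

Answer: f(c + c, g(c, c), e)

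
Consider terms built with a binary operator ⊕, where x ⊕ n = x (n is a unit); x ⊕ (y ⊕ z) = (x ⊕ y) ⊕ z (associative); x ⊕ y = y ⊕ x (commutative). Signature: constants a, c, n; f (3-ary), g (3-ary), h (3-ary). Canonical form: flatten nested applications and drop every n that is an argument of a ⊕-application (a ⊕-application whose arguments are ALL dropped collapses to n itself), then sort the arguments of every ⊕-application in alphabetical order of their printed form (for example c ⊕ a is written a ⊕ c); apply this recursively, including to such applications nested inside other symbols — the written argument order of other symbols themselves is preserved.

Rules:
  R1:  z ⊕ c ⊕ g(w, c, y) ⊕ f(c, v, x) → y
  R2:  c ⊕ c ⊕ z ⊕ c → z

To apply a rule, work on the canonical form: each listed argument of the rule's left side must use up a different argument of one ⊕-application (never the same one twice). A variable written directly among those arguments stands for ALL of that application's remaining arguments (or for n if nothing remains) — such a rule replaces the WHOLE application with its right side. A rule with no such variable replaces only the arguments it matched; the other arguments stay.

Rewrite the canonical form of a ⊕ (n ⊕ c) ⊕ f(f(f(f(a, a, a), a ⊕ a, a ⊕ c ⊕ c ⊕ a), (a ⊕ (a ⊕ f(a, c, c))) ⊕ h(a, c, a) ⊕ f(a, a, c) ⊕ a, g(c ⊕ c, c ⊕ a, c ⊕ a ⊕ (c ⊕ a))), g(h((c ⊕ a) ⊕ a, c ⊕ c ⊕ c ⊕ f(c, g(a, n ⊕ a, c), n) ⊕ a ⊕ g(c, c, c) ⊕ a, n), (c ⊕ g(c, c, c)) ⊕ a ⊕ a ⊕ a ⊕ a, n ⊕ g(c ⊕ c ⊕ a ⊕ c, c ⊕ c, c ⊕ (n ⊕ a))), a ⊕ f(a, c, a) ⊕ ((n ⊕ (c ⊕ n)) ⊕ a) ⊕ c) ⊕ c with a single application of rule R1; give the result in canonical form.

Answer: a ⊕ c ⊕ c ⊕ f(f(f(f(a, a, a), a ⊕ a, a ⊕ a ⊕ c ⊕ c), a ⊕ a ⊕ a ⊕ f(a, a, c) ⊕ f(a, c, c) ⊕ h(a, c, a), g(c ⊕ c, a ⊕ c, a ⊕ a ⊕ c ⊕ c)), g(h(a ⊕ a ⊕ c, c, n), a ⊕ a ⊕ a ⊕ a ⊕ c ⊕ g(c, c, c), g(a ⊕ c ⊕ c ⊕ c, c ⊕ c, a ⊕ c)), a ⊕ a ⊕ c ⊕ c ⊕ f(a, c, a))

Derivation:
Canonical form:  a ⊕ c ⊕ c ⊕ f(f(f(f(a, a, a), a ⊕ a, a ⊕ a ⊕ c ⊕ c), a ⊕ a ⊕ a ⊕ f(a, a, c) ⊕ f(a, c, c) ⊕ h(a, c, a), g(c ⊕ c, a ⊕ c, a ⊕ a ⊕ c ⊕ c)), g(h(a ⊕ a ⊕ c, a ⊕ a ⊕ c ⊕ c ⊕ c ⊕ f(c, g(a, a, c), n) ⊕ g(c, c, c), n), a ⊕ a ⊕ a ⊕ a ⊕ c ⊕ g(c, c, c), g(a ⊕ c ⊕ c ⊕ c, c ⊕ c, a ⊕ c)), a ⊕ a ⊕ c ⊕ c ⊕ f(a, c, a))
Apply R1:  consuming c, f(c, g(a, a, c), n), g(c, c, c);  v := g(a, a, c), w := c, x := n, y := c, z := a ⊕ a ⊕ c ⊕ c
The extension variable absorbs all remaining arguments, so the whole application is rewritten.
New term:  a ⊕ c ⊕ c ⊕ f(f(f(f(a, a, a), a ⊕ a, a ⊕ a ⊕ c ⊕ c), a ⊕ a ⊕ a ⊕ f(a, a, c) ⊕ f(a, c, c) ⊕ h(a, c, a), g(c ⊕ c, a ⊕ c, a ⊕ a ⊕ c ⊕ c)), g(h(a ⊕ a ⊕ c, c, n), a ⊕ a ⊕ a ⊕ a ⊕ c ⊕ g(c, c, c), g(a ⊕ c ⊕ c ⊕ c, c ⊕ c, a ⊕ c)), a ⊕ a ⊕ c ⊕ c ⊕ f(a, c, a))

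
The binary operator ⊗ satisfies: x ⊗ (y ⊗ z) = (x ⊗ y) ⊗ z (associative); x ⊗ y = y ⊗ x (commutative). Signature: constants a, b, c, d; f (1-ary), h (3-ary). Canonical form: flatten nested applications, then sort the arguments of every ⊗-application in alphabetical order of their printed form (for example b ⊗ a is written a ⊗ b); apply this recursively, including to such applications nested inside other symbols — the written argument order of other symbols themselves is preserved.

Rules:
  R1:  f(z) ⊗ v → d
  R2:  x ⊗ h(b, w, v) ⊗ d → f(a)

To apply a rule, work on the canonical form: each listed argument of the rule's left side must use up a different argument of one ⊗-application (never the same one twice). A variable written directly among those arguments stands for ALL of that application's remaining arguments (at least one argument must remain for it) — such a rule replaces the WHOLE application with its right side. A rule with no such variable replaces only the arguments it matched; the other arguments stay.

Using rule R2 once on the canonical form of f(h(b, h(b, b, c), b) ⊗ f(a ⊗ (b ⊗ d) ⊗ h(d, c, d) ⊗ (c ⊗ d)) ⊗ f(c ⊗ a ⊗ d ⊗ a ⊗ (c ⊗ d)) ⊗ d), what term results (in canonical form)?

Answer: f(f(a))

Derivation:
Canonical form:  f(d ⊗ f(a ⊗ a ⊗ c ⊗ c ⊗ d ⊗ d) ⊗ f(a ⊗ b ⊗ c ⊗ d ⊗ d ⊗ h(d, c, d)) ⊗ h(b, h(b, b, c), b))
Apply R2:  consuming d, h(b, h(b, b, c), b);  v := b, w := h(b, b, c), x := f(a ⊗ a ⊗ c ⊗ c ⊗ d ⊗ d) ⊗ f(a ⊗ b ⊗ c ⊗ d ⊗ d ⊗ h(d, c, d))
The variable takes the whole remainder — replace the entire application.
New term:  f(f(a))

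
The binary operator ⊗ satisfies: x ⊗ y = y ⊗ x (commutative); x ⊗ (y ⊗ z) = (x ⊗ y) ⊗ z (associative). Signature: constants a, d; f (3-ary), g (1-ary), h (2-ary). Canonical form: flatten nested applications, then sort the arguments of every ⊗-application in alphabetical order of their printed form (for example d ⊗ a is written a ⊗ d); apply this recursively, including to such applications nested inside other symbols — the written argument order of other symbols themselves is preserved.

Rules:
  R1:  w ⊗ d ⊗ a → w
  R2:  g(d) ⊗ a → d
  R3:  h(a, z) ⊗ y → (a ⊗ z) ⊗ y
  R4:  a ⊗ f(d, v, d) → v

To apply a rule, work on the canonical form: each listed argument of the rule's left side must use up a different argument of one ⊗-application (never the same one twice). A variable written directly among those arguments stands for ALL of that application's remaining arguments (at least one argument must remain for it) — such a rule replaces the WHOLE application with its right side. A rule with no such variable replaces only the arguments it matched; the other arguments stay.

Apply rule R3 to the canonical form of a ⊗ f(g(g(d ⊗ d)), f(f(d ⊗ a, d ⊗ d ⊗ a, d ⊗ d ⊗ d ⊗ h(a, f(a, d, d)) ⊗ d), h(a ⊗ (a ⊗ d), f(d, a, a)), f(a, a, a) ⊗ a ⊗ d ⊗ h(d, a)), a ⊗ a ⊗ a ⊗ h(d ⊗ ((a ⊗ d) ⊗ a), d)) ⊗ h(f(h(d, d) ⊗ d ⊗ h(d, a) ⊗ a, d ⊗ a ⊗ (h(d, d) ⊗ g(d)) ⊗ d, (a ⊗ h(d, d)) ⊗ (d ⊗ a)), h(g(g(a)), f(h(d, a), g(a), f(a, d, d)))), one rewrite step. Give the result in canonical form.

Canonical form:  a ⊗ f(g(g(d ⊗ d)), f(f(a ⊗ d, a ⊗ d ⊗ d, d ⊗ d ⊗ d ⊗ d ⊗ h(a, f(a, d, d))), h(a ⊗ a ⊗ d, f(d, a, a)), a ⊗ d ⊗ f(a, a, a) ⊗ h(d, a)), a ⊗ a ⊗ a ⊗ h(a ⊗ a ⊗ d ⊗ d, d)) ⊗ h(f(a ⊗ d ⊗ h(d, a) ⊗ h(d, d), a ⊗ d ⊗ d ⊗ g(d) ⊗ h(d, d), a ⊗ a ⊗ d ⊗ h(d, d)), h(g(g(a)), f(h(d, a), g(a), f(a, d, d))))
Match R3:  consume h(a, f(a, d, d));  y := d ⊗ d ⊗ d ⊗ d, z := f(a, d, d)
The extension variable absorbs all remaining arguments, so the whole application is rewritten.
New term:  a ⊗ f(g(g(d ⊗ d)), f(f(a ⊗ d, a ⊗ d ⊗ d, a ⊗ d ⊗ d ⊗ d ⊗ d ⊗ f(a, d, d)), h(a ⊗ a ⊗ d, f(d, a, a)), a ⊗ d ⊗ f(a, a, a) ⊗ h(d, a)), a ⊗ a ⊗ a ⊗ h(a ⊗ a ⊗ d ⊗ d, d)) ⊗ h(f(a ⊗ d ⊗ h(d, a) ⊗ h(d, d), a ⊗ d ⊗ d ⊗ g(d) ⊗ h(d, d), a ⊗ a ⊗ d ⊗ h(d, d)), h(g(g(a)), f(h(d, a), g(a), f(a, d, d))))

Answer: a ⊗ f(g(g(d ⊗ d)), f(f(a ⊗ d, a ⊗ d ⊗ d, a ⊗ d ⊗ d ⊗ d ⊗ d ⊗ f(a, d, d)), h(a ⊗ a ⊗ d, f(d, a, a)), a ⊗ d ⊗ f(a, a, a) ⊗ h(d, a)), a ⊗ a ⊗ a ⊗ h(a ⊗ a ⊗ d ⊗ d, d)) ⊗ h(f(a ⊗ d ⊗ h(d, a) ⊗ h(d, d), a ⊗ d ⊗ d ⊗ g(d) ⊗ h(d, d), a ⊗ a ⊗ d ⊗ h(d, d)), h(g(g(a)), f(h(d, a), g(a), f(a, d, d))))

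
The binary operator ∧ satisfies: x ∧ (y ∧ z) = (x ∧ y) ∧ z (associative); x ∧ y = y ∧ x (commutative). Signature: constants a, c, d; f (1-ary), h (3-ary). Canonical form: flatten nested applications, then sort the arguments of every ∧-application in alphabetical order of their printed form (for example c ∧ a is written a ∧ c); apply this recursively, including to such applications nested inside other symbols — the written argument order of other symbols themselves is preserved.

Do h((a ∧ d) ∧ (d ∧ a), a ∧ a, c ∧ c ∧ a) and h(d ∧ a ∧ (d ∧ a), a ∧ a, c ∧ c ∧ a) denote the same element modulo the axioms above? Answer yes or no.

Left:  h((a ∧ d) ∧ (d ∧ a), a ∧ a, c ∧ c ∧ a)
  Work inside:  (a ∧ d) ∧ (d ∧ a)
  Flatten:  a ∧ d ∧ d ∧ a
  Order the arguments:  a ∧ a ∧ d ∧ d
  Put back:  h(a ∧ a ∧ d ∧ d, a ∧ a, a ∧ c ∧ c)
Right:  h(d ∧ a ∧ (d ∧ a), a ∧ a, c ∧ c ∧ a)
  Focus inside:  d ∧ a ∧ (d ∧ a)
  Un-nest:  d ∧ a ∧ d ∧ a
  Sort arguments:  a ∧ a ∧ d ∧ d
  Rebuild:  h(a ∧ a ∧ d ∧ d, a ∧ a, a ∧ c ∧ c)

Answer: yes — both canonical forms are h(a ∧ a ∧ d ∧ d, a ∧ a, a ∧ c ∧ c)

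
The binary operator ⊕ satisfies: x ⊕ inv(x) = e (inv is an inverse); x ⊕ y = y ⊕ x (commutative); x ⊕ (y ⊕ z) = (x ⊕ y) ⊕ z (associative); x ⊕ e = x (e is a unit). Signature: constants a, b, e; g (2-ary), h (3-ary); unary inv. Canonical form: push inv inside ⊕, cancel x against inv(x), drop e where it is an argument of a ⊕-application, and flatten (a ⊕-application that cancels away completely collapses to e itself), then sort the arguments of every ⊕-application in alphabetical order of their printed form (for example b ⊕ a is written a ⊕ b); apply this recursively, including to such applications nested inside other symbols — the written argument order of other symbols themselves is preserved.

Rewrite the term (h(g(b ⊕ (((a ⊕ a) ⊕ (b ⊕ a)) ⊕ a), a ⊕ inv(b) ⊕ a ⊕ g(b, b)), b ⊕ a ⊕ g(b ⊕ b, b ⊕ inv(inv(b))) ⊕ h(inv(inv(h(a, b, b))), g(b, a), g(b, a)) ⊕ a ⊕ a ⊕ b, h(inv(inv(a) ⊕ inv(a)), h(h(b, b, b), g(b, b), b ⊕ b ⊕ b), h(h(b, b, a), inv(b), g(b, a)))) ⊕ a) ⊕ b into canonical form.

Push inv inside:  distribute inv over ⊕ and collapse double inv
Collect:  h(g(a ⊕ a ⊕ a ⊕ a ⊕ b ⊕ b, a ⊕ a ⊕ g(b, b) ⊕ inv(b)), a ⊕ a ⊕ a ⊕ b ⊕ b ⊕ g(b ⊕ b, b ⊕ b) ⊕ h(h(a, b, b), g(b, a), g(b, a)), h(a ⊕ a, h(h(b, b, b), g(b, b), b ⊕ b ⊕ b), h(h(b, b, a), inv(b), g(b, a)))) ⊕ a ⊕ b
Order the arguments:  a ⊕ b ⊕ h(g(a ⊕ a ⊕ a ⊕ a ⊕ b ⊕ b, a ⊕ a ⊕ g(b, b) ⊕ inv(b)), a ⊕ a ⊕ a ⊕ b ⊕ b ⊕ g(b ⊕ b, b ⊕ b) ⊕ h(h(a, b, b), g(b, a), g(b, a)), h(a ⊕ a, h(h(b, b, b), g(b, b), b ⊕ b ⊕ b), h(h(b, b, a), inv(b), g(b, a))))

Answer: a ⊕ b ⊕ h(g(a ⊕ a ⊕ a ⊕ a ⊕ b ⊕ b, a ⊕ a ⊕ g(b, b) ⊕ inv(b)), a ⊕ a ⊕ a ⊕ b ⊕ b ⊕ g(b ⊕ b, b ⊕ b) ⊕ h(h(a, b, b), g(b, a), g(b, a)), h(a ⊕ a, h(h(b, b, b), g(b, b), b ⊕ b ⊕ b), h(h(b, b, a), inv(b), g(b, a))))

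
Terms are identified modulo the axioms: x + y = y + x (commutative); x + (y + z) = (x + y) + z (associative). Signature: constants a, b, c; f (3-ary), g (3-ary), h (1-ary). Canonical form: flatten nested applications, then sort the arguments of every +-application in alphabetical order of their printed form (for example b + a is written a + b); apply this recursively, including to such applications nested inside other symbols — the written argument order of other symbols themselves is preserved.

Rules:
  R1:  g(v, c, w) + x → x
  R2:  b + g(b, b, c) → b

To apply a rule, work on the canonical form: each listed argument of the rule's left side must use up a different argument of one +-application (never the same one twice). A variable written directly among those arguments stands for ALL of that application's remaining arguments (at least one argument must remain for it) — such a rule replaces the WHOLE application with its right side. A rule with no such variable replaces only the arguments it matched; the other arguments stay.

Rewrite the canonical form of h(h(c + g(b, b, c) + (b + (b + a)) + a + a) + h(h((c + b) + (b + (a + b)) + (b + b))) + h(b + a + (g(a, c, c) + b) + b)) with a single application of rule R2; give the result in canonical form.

Canonical form:  h(h(a + a + a + b + b + c + g(b, b, c)) + h(a + b + b + b + g(a, c, c)) + h(h(a + b + b + b + b + b + c)))
Match R2:  consume b, g(b, b, c)
Giving:  h(h(a + a + a + b + b + c) + h(a + b + b + b + g(a, c, c)) + h(h(a + b + b + b + b + b + c)))

Answer: h(h(a + a + a + b + b + c) + h(a + b + b + b + g(a, c, c)) + h(h(a + b + b + b + b + b + c)))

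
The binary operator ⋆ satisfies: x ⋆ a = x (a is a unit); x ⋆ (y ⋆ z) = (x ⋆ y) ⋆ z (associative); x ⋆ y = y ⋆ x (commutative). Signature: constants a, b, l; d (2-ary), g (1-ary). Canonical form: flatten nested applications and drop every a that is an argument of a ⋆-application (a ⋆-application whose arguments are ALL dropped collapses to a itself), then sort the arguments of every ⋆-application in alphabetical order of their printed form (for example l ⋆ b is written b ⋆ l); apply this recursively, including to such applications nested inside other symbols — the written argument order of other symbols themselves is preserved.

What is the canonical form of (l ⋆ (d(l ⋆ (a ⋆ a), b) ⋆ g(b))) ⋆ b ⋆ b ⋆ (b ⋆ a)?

Answer: b ⋆ b ⋆ b ⋆ d(l, b) ⋆ g(b) ⋆ l

Derivation:
Un-nest:  l ⋆ d(l ⋆ (a ⋆ a), b) ⋆ g(b) ⋆ b ⋆ b ⋆ b ⋆ a
Simplify inside:  d(l ⋆ (a ⋆ a), b)  →  d(l, b)
Units out:  drop a
Sort:  b ⋆ b ⋆ b ⋆ d(l, b) ⋆ g(b) ⋆ l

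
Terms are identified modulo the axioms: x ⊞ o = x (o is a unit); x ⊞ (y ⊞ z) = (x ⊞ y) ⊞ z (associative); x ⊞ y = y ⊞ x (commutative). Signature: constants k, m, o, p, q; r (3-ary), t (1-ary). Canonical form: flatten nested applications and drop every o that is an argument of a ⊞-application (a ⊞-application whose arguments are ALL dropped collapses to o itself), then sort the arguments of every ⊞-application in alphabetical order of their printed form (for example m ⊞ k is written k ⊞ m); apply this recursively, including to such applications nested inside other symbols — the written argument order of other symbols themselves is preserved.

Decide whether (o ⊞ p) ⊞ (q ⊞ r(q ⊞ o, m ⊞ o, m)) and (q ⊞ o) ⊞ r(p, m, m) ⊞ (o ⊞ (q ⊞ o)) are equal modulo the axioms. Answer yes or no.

Left:  (o ⊞ p) ⊞ (q ⊞ r(q ⊞ o, m ⊞ o, m))
  Flatten:  o ⊞ p ⊞ q ⊞ r(q ⊞ o, m ⊞ o, m)
  Canonicalize subterm:  r(q ⊞ o, m ⊞ o, m)  →  r(q, m, m)
  Units out:  drop o
  Order the arguments:  p ⊞ q ⊞ r(q, m, m)
Right:  (q ⊞ o) ⊞ r(p, m, m) ⊞ (o ⊞ (q ⊞ o))
  Merge nested applications:  q ⊞ o ⊞ r(p, m, m) ⊞ o ⊞ q ⊞ o
  Drop the unit:  drop o (×3)
  Sort:  q ⊞ q ⊞ r(p, m, m)

Answer: no — p ⊞ q ⊞ r(q, m, m) vs q ⊞ q ⊞ r(p, m, m)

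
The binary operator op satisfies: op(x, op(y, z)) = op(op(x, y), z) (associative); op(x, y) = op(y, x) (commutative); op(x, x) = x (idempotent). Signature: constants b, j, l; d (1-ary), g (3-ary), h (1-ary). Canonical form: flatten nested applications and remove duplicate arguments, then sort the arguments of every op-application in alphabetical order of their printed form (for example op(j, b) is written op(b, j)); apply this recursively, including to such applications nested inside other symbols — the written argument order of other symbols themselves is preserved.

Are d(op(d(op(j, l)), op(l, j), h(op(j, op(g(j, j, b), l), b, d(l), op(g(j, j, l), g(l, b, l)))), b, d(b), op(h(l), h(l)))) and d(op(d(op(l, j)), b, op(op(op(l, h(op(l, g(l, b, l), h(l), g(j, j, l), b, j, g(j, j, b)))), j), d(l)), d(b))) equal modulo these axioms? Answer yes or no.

Answer: no — d(op(b, d(b), d(op(j, l)), h(l), h(op(b, d(l), g(j, j, b), g(j, j, l), g(l, b, l), j, l)), j, l)) vs d(op(b, d(b), d(l), d(op(j, l)), h(op(b, g(j, j, b), g(j, j, l), g(l, b, l), h(l), j, l)), j, l))

Derivation:
Left:  d(op(d(op(j, l)), op(l, j), h(op(j, op(g(j, j, b), l), b, d(l), op(g(j, j, l), g(l, b, l)))), b, d(b), op(h(l), h(l))))
  Work inside:  op(d(op(j, l)), op(l, j), h(op(j, op(g(j, j, b), l), b, d(l), op(g(j, j, l), g(l, b, l)))), b, d(b), op(h(l), h(l)))
  Un-nest:  op(d(op(j, l)), l, j, h(op(j, op(g(j, j, b), l), b, d(l), op(g(j, j, l), g(l, b, l)))), b, d(b), h(l), h(l))
  Canonicalize subterm:  h(op(j, op(g(j, j, b), l), b, d(l), op(g(j, j, l), g(l, b, l))))  →  h(op(b, d(l), g(j, j, b), g(j, j, l), g(l, b, l), j, l))
  Idempotence:  drop duplicate h(l)
  Sort arguments:  op(b, d(b), d(op(j, l)), h(l), h(op(b, d(l), g(j, j, b), g(j, j, l), g(l, b, l), j, l)), j, l)
  Rebuild:  d(op(b, d(b), d(op(j, l)), h(l), h(op(b, d(l), g(j, j, b), g(j, j, l), g(l, b, l), j, l)), j, l))
Right:  d(op(d(op(l, j)), b, op(op(op(l, h(op(l, g(l, b, l), h(l), g(j, j, l), b, j, g(j, j, b)))), j), d(l)), d(b)))
  Focus inside:  op(d(op(l, j)), b, op(op(op(l, h(op(l, g(l, b, l), h(l), g(j, j, l), b, j, g(j, j, b)))), j), d(l)), d(b))
  Un-nest:  op(d(op(l, j)), b, l, h(op(l, g(l, b, l), h(l), g(j, j, l), b, j, g(j, j, b))), j, d(l), d(b))
  Canonicalize subterm:  d(op(l, j))  →  d(op(j, l))
  Simplify inside:  h(op(l, g(l, b, l), h(l), g(j, j, l), b, j, g(j, j, b)))  →  h(op(b, g(j, j, b), g(j, j, l), g(l, b, l), h(l), j, l))
  Sort arguments:  op(b, d(b), d(l), d(op(j, l)), h(op(b, g(j, j, b), g(j, j, l), g(l, b, l), h(l), j, l)), j, l)
  Rebuild:  d(op(b, d(b), d(l), d(op(j, l)), h(op(b, g(j, j, b), g(j, j, l), g(l, b, l), h(l), j, l)), j, l))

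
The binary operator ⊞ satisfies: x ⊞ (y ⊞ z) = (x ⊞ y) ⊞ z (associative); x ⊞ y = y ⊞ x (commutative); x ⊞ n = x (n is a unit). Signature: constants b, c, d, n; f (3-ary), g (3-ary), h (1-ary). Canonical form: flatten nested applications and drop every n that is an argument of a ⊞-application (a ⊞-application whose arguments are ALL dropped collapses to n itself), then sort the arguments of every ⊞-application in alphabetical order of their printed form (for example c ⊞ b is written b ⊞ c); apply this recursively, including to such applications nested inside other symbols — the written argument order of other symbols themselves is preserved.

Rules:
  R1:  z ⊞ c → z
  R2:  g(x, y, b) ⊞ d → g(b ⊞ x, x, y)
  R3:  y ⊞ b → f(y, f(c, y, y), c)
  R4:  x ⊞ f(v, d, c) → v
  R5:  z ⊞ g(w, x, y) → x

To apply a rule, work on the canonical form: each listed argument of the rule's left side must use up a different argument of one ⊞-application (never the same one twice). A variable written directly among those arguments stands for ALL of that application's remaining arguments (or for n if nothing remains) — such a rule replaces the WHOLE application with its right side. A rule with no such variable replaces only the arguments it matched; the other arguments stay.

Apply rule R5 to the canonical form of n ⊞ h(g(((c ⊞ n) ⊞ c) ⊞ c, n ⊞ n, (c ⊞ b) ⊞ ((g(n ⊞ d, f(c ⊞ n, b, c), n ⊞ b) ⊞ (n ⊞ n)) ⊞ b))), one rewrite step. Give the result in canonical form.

Answer: h(g(c ⊞ c ⊞ c, n, f(c, b, c)))

Derivation:
Canonical form:  h(g(c ⊞ c ⊞ c, n, b ⊞ b ⊞ c ⊞ g(d, f(c, b, c), b)))
Match R5:  consume g(d, f(c, b, c), b);  w := d, x := f(c, b, c), y := b, z := b ⊞ b ⊞ c
The variable takes the whole remainder — replace the entire application.
Result:  h(g(c ⊞ c ⊞ c, n, f(c, b, c)))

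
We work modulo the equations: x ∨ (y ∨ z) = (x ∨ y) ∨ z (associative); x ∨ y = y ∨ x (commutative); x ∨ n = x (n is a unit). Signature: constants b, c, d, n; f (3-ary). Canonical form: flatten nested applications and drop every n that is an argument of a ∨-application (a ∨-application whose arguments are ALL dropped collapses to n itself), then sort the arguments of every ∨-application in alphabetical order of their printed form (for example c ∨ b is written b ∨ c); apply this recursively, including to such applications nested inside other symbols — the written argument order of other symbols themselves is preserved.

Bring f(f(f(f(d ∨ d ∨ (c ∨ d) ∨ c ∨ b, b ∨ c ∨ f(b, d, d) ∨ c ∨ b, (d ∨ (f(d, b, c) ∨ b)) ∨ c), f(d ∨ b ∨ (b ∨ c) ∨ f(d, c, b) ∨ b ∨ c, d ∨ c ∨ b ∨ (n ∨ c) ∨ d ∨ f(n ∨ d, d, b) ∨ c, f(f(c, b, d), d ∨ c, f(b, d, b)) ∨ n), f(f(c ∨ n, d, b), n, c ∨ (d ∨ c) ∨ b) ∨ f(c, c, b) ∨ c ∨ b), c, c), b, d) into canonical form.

Work inside:  f(f(c ∨ n, d, b), n, c ∨ (d ∨ c) ∨ b) ∨ f(c, c, b) ∨ c ∨ b
Inside:  f(f(c ∨ n, d, b), n, c ∨ (d ∨ c) ∨ b)  →  f(f(c, d, b), n, b ∨ c ∨ c ∨ d)
Sort:  b ∨ c ∨ f(c, c, b) ∨ f(f(c, d, b), n, b ∨ c ∨ c ∨ d)
Reassemble:  f(f(f(f(b ∨ c ∨ c ∨ d ∨ d ∨ d, b ∨ b ∨ c ∨ c ∨ f(b, d, d), b ∨ c ∨ d ∨ f(d, b, c)), f(b ∨ b ∨ b ∨ c ∨ c ∨ d ∨ f(d, c, b), b ∨ c ∨ c ∨ c ∨ d ∨ d ∨ f(d, d, b), f(f(c, b, d), c ∨ d, f(b, d, b))), b ∨ c ∨ f(c, c, b) ∨ f(f(c, d, b), n, b ∨ c ∨ c ∨ d)), c, c), b, d)

Answer: f(f(f(f(b ∨ c ∨ c ∨ d ∨ d ∨ d, b ∨ b ∨ c ∨ c ∨ f(b, d, d), b ∨ c ∨ d ∨ f(d, b, c)), f(b ∨ b ∨ b ∨ c ∨ c ∨ d ∨ f(d, c, b), b ∨ c ∨ c ∨ c ∨ d ∨ d ∨ f(d, d, b), f(f(c, b, d), c ∨ d, f(b, d, b))), b ∨ c ∨ f(c, c, b) ∨ f(f(c, d, b), n, b ∨ c ∨ c ∨ d)), c, c), b, d)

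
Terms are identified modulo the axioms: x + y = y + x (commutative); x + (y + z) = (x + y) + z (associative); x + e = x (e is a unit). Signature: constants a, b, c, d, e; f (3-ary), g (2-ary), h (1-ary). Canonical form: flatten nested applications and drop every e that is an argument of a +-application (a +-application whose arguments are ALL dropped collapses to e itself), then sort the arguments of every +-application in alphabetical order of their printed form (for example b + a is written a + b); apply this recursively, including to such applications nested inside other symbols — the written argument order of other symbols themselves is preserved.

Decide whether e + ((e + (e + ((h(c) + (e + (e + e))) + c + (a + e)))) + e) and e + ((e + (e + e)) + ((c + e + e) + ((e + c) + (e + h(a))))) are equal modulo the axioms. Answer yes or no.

Answer: no — a + c + h(c) vs c + c + h(a)

Derivation:
Left:  e + ((e + (e + ((h(c) + (e + (e + e))) + c + (a + e)))) + e)
  Merge nested applications:  e + e + e + h(c) + e + e + e + c + a + e + e
  Unit:  drop e (×8)
  Order the arguments:  a + c + h(c)
Right:  e + ((e + (e + e)) + ((c + e + e) + ((e + c) + (e + h(a)))))
  Flatten:  e + e + e + e + c + e + e + e + c + e + h(a)
  Units out:  drop e (×8)
  Order the arguments:  c + c + h(a)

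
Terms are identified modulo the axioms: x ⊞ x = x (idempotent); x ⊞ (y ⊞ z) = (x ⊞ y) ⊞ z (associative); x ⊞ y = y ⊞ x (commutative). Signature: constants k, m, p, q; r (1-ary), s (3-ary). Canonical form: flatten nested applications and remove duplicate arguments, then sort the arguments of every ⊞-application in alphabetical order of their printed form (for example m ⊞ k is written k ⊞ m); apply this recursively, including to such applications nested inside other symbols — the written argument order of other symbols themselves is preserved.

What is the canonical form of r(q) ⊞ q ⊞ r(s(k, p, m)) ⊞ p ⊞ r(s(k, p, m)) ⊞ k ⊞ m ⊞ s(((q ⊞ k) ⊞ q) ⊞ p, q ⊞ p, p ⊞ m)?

Answer: k ⊞ m ⊞ p ⊞ q ⊞ r(q) ⊞ r(s(k, p, m)) ⊞ s(k ⊞ p ⊞ q, p ⊞ q, m ⊞ p)

Derivation:
Canonicalize subterm:  s(((q ⊞ k) ⊞ q) ⊞ p, q ⊞ p, p ⊞ m)  →  s(k ⊞ p ⊞ q, p ⊞ q, m ⊞ p)
Deduplicate:  drop duplicate r(s(k, p, m))
Sort arguments:  k ⊞ m ⊞ p ⊞ q ⊞ r(q) ⊞ r(s(k, p, m)) ⊞ s(k ⊞ p ⊞ q, p ⊞ q, m ⊞ p)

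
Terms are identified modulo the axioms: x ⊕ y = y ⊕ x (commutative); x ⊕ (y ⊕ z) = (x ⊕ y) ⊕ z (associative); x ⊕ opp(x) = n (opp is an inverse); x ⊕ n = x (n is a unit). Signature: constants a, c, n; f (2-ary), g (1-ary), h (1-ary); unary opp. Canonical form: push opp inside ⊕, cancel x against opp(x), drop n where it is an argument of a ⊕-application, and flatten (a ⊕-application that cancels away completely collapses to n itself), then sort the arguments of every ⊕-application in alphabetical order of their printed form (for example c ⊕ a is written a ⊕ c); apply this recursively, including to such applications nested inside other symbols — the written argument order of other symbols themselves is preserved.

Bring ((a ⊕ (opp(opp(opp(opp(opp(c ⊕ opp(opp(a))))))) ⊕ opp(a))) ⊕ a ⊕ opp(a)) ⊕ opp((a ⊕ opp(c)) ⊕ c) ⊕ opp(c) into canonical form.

Push opp inside:  distribute opp over ⊕ and collapse double opp
Collect terms:  opp(a) ⊕ opp(a) ⊕ opp(c) ⊕ opp(c)

Answer: opp(a) ⊕ opp(a) ⊕ opp(c) ⊕ opp(c)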